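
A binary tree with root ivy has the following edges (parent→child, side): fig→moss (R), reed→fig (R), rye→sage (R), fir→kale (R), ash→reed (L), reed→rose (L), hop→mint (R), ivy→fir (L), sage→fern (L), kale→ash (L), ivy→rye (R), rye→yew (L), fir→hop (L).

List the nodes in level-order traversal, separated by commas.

ivy, fir, rye, hop, kale, yew, sage, mint, ash, fern, reed, rose, fig, moss

Level-order visits nodes level by level from the root, left to right within each level.
Level 0: ivy
Level 1: fir, rye
Level 2: hop, kale, yew, sage
Level 3: mint, ash, fern
Level 4: reed
Level 5: rose, fig
Level 6: moss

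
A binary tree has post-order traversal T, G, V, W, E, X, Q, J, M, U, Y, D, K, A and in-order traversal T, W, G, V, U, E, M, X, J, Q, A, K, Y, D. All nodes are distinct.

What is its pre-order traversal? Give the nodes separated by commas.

The last element of post-order is the root; it splits in-order into left and right subtrees.
Root A: left subtree has 10 nodes {T, W, G, V, U, E, M, X, J, Q}, right has 3 {K, Y, D}.
  Root U: left subtree has 4 nodes {T, W, G, V}, right has 5 {E, M, X, J, Q}.
    Root W: left subtree has 1 node {T}, right has 2 {G, V}.
      Root V: left subtree has 1 node {G}, right has 0 { }.
    Root M: left subtree has 1 node {E}, right has 3 {X, J, Q}.
      Root J: left subtree has 1 node {X}, right has 1 {Q}.
  Root K: left subtree has 0 nodes { }, right has 2 {Y, D}.
    Root D: left subtree has 1 node {Y}, right has 0 { }.

A, U, W, T, V, G, M, E, J, X, Q, K, D, Y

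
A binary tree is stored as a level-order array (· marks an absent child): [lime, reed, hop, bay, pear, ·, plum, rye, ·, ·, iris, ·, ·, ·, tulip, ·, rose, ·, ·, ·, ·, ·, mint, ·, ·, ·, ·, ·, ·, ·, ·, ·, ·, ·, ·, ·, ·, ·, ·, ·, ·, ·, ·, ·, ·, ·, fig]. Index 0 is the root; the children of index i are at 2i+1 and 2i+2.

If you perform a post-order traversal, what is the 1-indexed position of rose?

1

Post-order visits the left subtree, then the right subtree, then the node.
At lime: go left to reed.
  At reed: go left to bay.
    At bay: go left to rye.
      At rye: no left child.
      At rye: go right to rose.
        rose is a leaf — visit rose.
      Visit rye.
    At bay: no right child.
    Visit bay.
  At reed: go right to pear.
    At pear: no left child.
    At pear: go right to iris.
      At iris: no left child.
      At iris: go right to mint.
        At mint: no left child.
        At mint: go right to fig.
          fig is a leaf — visit fig.
        Visit mint.
      Visit iris.
    Visit pear.
  Visit reed.
At lime: go right to hop.
  At hop: no left child.
  At hop: go right to plum.
    At plum: no left child.
    At plum: go right to tulip.
      tulip is a leaf — visit tulip.
    Visit plum.
  Visit hop.
Visit lime.
Full post-order sequence: rose, rye, bay, fig, mint, iris, pear, reed, tulip, plum, hop, lime.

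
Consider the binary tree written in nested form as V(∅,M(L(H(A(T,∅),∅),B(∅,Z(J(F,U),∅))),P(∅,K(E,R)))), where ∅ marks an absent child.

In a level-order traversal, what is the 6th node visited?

B

Level-order visits nodes level by level from the root, left to right within each level.
Level 0: V
Level 1: M
Level 2: L, P
Level 3: H, B, K
Level 4: A, Z, E, R
Level 5: T, J
Level 6: F, U
Full level-order sequence: V, M, L, P, H, B, K, A, Z, E, R, T, J, F, U.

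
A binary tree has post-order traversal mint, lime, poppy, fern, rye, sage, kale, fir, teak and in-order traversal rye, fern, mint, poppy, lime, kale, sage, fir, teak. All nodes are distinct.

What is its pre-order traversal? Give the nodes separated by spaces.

The last element of post-order is the root; it splits in-order into left and right subtrees.
Root teak: left subtree has 8 nodes {rye, fern, mint, poppy, lime, kale, sage, fir}, right has 0 { }.
  Root fir: left subtree has 7 nodes {rye, fern, mint, poppy, lime, kale, sage}, right has 0 { }.
    Root kale: left subtree has 5 nodes {rye, fern, mint, poppy, lime}, right has 1 {sage}.
      Root rye: left subtree has 0 nodes { }, right has 4 {fern, mint, poppy, lime}.
        Root fern: left subtree has 0 nodes { }, right has 3 {mint, poppy, lime}.
          Root poppy: left subtree has 1 node {mint}, right has 1 {lime}.

teak fir kale rye fern poppy mint lime sage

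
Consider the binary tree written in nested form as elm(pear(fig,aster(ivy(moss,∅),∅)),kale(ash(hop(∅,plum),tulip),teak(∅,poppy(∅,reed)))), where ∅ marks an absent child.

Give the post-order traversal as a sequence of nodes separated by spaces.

Post-order visits the left subtree, then the right subtree, then the node.
At elm: go left to pear.
  At pear: go left to fig.
    fig is a leaf — visit fig.
  At pear: go right to aster.
    At aster: go left to ivy.
      At ivy: go left to moss.
        moss is a leaf — visit moss.
      At ivy: no right child.
      Visit ivy.
    At aster: no right child.
    Visit aster.
  Visit pear.
At elm: go right to kale.
  At kale: go left to ash.
    At ash: go left to hop.
      At hop: no left child.
      At hop: go right to plum.
        plum is a leaf — visit plum.
      Visit hop.
    At ash: go right to tulip.
      tulip is a leaf — visit tulip.
    Visit ash.
  At kale: go right to teak.
    At teak: no left child.
    At teak: go right to poppy.
      At poppy: no left child.
      At poppy: go right to reed.
        reed is a leaf — visit reed.
      Visit poppy.
    Visit teak.
  Visit kale.
Visit elm.

fig moss ivy aster pear plum hop tulip ash reed poppy teak kale elm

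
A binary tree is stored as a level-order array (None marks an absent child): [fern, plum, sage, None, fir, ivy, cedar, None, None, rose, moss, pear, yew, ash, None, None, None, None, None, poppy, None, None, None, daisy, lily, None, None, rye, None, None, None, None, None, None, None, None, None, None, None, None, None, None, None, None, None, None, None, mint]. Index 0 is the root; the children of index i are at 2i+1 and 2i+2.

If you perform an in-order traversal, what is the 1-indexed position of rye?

14

In-order visits the left subtree, then the node, then the right subtree.
At fern: go left to plum.
  At plum: no left child.
  Visit plum.
  At plum: go right to fir.
    At fir: go left to rose.
      At rose: go left to poppy.
        poppy is a leaf — visit poppy.
      Visit rose.
      At rose: no right child.
    Visit fir.
    At fir: go right to moss.
      moss is a leaf — visit moss.
Visit fern.
At fern: go right to sage.
  At sage: go left to ivy.
    At ivy: go left to pear.
      At pear: go left to daisy.
        At daisy: go left to mint.
          mint is a leaf — visit mint.
        Visit daisy.
        At daisy: no right child.
      Visit pear.
      At pear: go right to lily.
        lily is a leaf — visit lily.
    Visit ivy.
    At ivy: go right to yew.
      yew is a leaf — visit yew.
  Visit sage.
  At sage: go right to cedar.
    At cedar: go left to ash.
      At ash: go left to rye.
        rye is a leaf — visit rye.
      Visit ash.
      At ash: no right child.
    Visit cedar.
    At cedar: no right child.
Full in-order sequence: plum, poppy, rose, fir, moss, fern, mint, daisy, pear, lily, ivy, yew, sage, rye, ash, cedar.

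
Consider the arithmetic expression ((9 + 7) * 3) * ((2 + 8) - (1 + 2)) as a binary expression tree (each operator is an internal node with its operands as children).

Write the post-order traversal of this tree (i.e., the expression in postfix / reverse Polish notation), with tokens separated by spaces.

9 7 + 3 * 2 8 + 1 2 + - *

Post-order on an expression tree gives postfix notation: for each operator, emit left operand, right operand, then the operator.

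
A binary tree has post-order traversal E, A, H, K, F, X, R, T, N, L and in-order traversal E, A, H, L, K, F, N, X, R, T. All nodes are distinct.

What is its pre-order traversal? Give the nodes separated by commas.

L, H, A, E, N, F, K, T, R, X

The last element of post-order is the root; it splits in-order into left and right subtrees.
Root L: left subtree has 3 nodes {E, A, H}, right has 6 {K, F, N, X, R, T}.
  Root H: left subtree has 2 nodes {E, A}, right has 0 { }.
    Root A: left subtree has 1 node {E}, right has 0 { }.
  Root N: left subtree has 2 nodes {K, F}, right has 3 {X, R, T}.
    Root F: left subtree has 1 node {K}, right has 0 { }.
    Root T: left subtree has 2 nodes {X, R}, right has 0 { }.
      Root R: left subtree has 1 node {X}, right has 0 { }.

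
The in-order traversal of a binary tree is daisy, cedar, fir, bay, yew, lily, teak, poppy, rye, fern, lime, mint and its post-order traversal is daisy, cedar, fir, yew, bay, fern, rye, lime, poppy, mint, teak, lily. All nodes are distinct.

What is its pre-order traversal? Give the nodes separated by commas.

lily, bay, fir, cedar, daisy, yew, teak, mint, poppy, lime, rye, fern

The last element of post-order is the root; it splits in-order into left and right subtrees.
Root lily: left subtree has 5 nodes {daisy, cedar, fir, bay, yew}, right has 6 {teak, poppy, rye, fern, lime, mint}.
  Root bay: left subtree has 3 nodes {daisy, cedar, fir}, right has 1 {yew}.
    Root fir: left subtree has 2 nodes {daisy, cedar}, right has 0 { }.
      Root cedar: left subtree has 1 node {daisy}, right has 0 { }.
  Root teak: left subtree has 0 nodes { }, right has 5 {poppy, rye, fern, lime, mint}.
    Root mint: left subtree has 4 nodes {poppy, rye, fern, lime}, right has 0 { }.
      Root poppy: left subtree has 0 nodes { }, right has 3 {rye, fern, lime}.
        Root lime: left subtree has 2 nodes {rye, fern}, right has 0 { }.
          Root rye: left subtree has 0 nodes { }, right has 1 {fern}.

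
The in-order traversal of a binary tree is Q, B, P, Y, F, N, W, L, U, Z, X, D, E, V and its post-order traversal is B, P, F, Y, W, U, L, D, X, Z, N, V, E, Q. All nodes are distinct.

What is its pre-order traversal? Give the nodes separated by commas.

The last element of post-order is the root; it splits in-order into left and right subtrees.
Root Q: left subtree has 0 nodes { }, right has 13 {B, P, Y, F, N, W, L, U, Z, X, D, E, V}.
  Root E: left subtree has 11 nodes {B, P, Y, F, N, W, L, U, Z, X, D}, right has 1 {V}.
    Root N: left subtree has 4 nodes {B, P, Y, F}, right has 6 {W, L, U, Z, X, D}.
      Root Y: left subtree has 2 nodes {B, P}, right has 1 {F}.
        Root P: left subtree has 1 node {B}, right has 0 { }.
      Root Z: left subtree has 3 nodes {W, L, U}, right has 2 {X, D}.
        Root L: left subtree has 1 node {W}, right has 1 {U}.
        Root X: left subtree has 0 nodes { }, right has 1 {D}.

Q, E, N, Y, P, B, F, Z, L, W, U, X, D, V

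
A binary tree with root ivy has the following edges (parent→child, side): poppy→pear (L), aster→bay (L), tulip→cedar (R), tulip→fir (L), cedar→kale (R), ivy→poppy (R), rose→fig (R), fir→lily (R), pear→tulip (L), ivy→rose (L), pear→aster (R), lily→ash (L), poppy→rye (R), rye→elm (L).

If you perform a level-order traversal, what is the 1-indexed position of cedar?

Level-order visits nodes level by level from the root, left to right within each level.
Level 0: ivy
Level 1: rose, poppy
Level 2: fig, pear, rye
Level 3: tulip, aster, elm
Level 4: fir, cedar, bay
Level 5: lily, kale
Level 6: ash
Full level-order sequence: ivy, rose, poppy, fig, pear, rye, tulip, aster, elm, fir, cedar, bay, lily, kale, ash.

11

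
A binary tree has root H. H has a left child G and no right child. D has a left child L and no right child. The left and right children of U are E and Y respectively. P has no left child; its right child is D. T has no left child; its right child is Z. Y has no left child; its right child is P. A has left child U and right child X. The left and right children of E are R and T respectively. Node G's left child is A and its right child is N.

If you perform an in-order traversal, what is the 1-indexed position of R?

In-order visits the left subtree, then the node, then the right subtree.
At H: go left to G.
  At G: go left to A.
    At A: go left to U.
      At U: go left to E.
        At E: go left to R.
          R is a leaf — visit R.
        Visit E.
        At E: go right to T.
          At T: no left child.
          Visit T.
          At T: go right to Z.
            Z is a leaf — visit Z.
      Visit U.
      At U: go right to Y.
        At Y: no left child.
        Visit Y.
        At Y: go right to P.
          At P: no left child.
          Visit P.
          At P: go right to D.
            At D: go left to L.
              L is a leaf — visit L.
            Visit D.
            At D: no right child.
    Visit A.
    At A: go right to X.
      X is a leaf — visit X.
  Visit G.
  At G: go right to N.
    N is a leaf — visit N.
Visit H.
At H: no right child.
Full in-order sequence: R, E, T, Z, U, Y, P, L, D, A, X, G, N, H.

1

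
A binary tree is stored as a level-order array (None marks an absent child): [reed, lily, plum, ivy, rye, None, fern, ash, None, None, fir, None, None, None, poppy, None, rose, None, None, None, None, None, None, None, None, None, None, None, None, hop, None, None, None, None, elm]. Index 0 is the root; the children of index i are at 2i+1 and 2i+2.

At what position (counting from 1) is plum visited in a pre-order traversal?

9

Pre-order visits the node, then its left subtree, then its right subtree.
Visit reed.
At reed: go left to lily.
  Visit lily.
  At lily: go left to ivy.
    Visit ivy.
    At ivy: go left to ash.
      Visit ash.
      At ash: no left child.
      At ash: go right to rose.
        Visit rose.
        At rose: no left child.
        At rose: go right to elm.
          elm is a leaf — visit elm.
    At ivy: no right child.
  At lily: go right to rye.
    Visit rye.
    At rye: no left child.
    At rye: go right to fir.
      fir is a leaf — visit fir.
At reed: go right to plum.
  Visit plum.
  At plum: no left child.
  At plum: go right to fern.
    Visit fern.
    At fern: no left child.
    At fern: go right to poppy.
      Visit poppy.
      At poppy: go left to hop.
        hop is a leaf — visit hop.
      At poppy: no right child.
Full pre-order sequence: reed, lily, ivy, ash, rose, elm, rye, fir, plum, fern, poppy, hop.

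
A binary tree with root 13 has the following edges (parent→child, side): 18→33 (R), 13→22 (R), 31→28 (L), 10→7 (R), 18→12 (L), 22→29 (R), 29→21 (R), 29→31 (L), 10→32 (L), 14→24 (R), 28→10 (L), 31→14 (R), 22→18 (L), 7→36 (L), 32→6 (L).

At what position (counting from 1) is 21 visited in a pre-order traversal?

16

Pre-order visits the node, then its left subtree, then its right subtree.
Visit 13.
At 13: no left child.
At 13: go right to 22.
  Visit 22.
  At 22: go left to 18.
    Visit 18.
    At 18: go left to 12.
      12 is a leaf — visit 12.
    At 18: go right to 33.
      33 is a leaf — visit 33.
  At 22: go right to 29.
    Visit 29.
    At 29: go left to 31.
      Visit 31.
      At 31: go left to 28.
        Visit 28.
        At 28: go left to 10.
          Visit 10.
          At 10: go left to 32.
            Visit 32.
            At 32: go left to 6.
              6 is a leaf — visit 6.
            At 32: no right child.
          At 10: go right to 7.
            Visit 7.
            At 7: go left to 36.
              36 is a leaf — visit 36.
            At 7: no right child.
        At 28: no right child.
      At 31: go right to 14.
        Visit 14.
        At 14: no left child.
        At 14: go right to 24.
          24 is a leaf — visit 24.
    At 29: go right to 21.
      21 is a leaf — visit 21.
Full pre-order sequence: 13, 22, 18, 12, 33, 29, 31, 28, 10, 32, 6, 7, 36, 14, 24, 21.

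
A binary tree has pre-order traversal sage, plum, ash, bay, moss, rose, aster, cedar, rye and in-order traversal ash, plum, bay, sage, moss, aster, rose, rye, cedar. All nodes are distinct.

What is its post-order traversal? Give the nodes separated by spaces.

The first element of pre-order is the root; it splits in-order into left and right subtrees.
Root sage: left subtree has 3 nodes {ash, plum, bay}, right has 5 {moss, aster, rose, rye, cedar}.
  Root plum: left subtree has 1 node {ash}, right has 1 {bay}.
  Root moss: left subtree has 0 nodes { }, right has 4 {aster, rose, rye, cedar}.
    Root rose: left subtree has 1 node {aster}, right has 2 {rye, cedar}.
      Root cedar: left subtree has 1 node {rye}, right has 0 { }.

ash bay plum aster rye cedar rose moss sage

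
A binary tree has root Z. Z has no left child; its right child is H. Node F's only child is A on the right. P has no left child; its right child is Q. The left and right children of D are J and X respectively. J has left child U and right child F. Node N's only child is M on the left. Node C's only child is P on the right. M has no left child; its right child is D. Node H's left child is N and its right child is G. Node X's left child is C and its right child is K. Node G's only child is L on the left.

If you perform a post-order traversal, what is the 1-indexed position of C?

7

Post-order visits the left subtree, then the right subtree, then the node.
At Z: no left child.
At Z: go right to H.
  At H: go left to N.
    At N: go left to M.
      At M: no left child.
      At M: go right to D.
        At D: go left to J.
          At J: go left to U.
            U is a leaf — visit U.
          At J: go right to F.
            At F: no left child.
            At F: go right to A.
              A is a leaf — visit A.
            Visit F.
          Visit J.
        At D: go right to X.
          At X: go left to C.
            At C: no left child.
            At C: go right to P.
              At P: no left child.
              At P: go right to Q.
                Q is a leaf — visit Q.
              Visit P.
            Visit C.
          At X: go right to K.
            K is a leaf — visit K.
          Visit X.
        Visit D.
      Visit M.
    At N: no right child.
    Visit N.
  At H: go right to G.
    At G: go left to L.
      L is a leaf — visit L.
    At G: no right child.
    Visit G.
  Visit H.
Visit Z.
Full post-order sequence: U, A, F, J, Q, P, C, K, X, D, M, N, L, G, H, Z.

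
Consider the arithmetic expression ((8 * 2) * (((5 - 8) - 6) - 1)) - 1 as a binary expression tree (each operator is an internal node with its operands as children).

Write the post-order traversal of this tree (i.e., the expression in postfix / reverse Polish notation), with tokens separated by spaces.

8 2 * 5 8 - 6 - 1 - * 1 -

Post-order on an expression tree gives postfix notation: for each operator, emit left operand, right operand, then the operator.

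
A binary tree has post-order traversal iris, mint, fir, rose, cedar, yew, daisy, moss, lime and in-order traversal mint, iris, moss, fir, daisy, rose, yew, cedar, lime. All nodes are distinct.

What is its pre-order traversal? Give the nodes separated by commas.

lime, moss, mint, iris, daisy, fir, yew, rose, cedar

The last element of post-order is the root; it splits in-order into left and right subtrees.
Root lime: left subtree has 8 nodes {mint, iris, moss, fir, daisy, rose, yew, cedar}, right has 0 { }.
  Root moss: left subtree has 2 nodes {mint, iris}, right has 5 {fir, daisy, rose, yew, cedar}.
    Root mint: left subtree has 0 nodes { }, right has 1 {iris}.
    Root daisy: left subtree has 1 node {fir}, right has 3 {rose, yew, cedar}.
      Root yew: left subtree has 1 node {rose}, right has 1 {cedar}.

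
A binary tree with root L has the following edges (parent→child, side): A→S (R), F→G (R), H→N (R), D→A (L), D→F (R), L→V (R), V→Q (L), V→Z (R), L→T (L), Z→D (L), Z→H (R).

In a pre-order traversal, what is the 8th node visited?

Pre-order visits the node, then its left subtree, then its right subtree.
Visit L.
At L: go left to T.
  T is a leaf — visit T.
At L: go right to V.
  Visit V.
  At V: go left to Q.
    Q is a leaf — visit Q.
  At V: go right to Z.
    Visit Z.
    At Z: go left to D.
      Visit D.
      At D: go left to A.
        Visit A.
        At A: no left child.
        At A: go right to S.
          S is a leaf — visit S.
      At D: go right to F.
        Visit F.
        At F: no left child.
        At F: go right to G.
          G is a leaf — visit G.
    At Z: go right to H.
      Visit H.
      At H: no left child.
      At H: go right to N.
        N is a leaf — visit N.
Full pre-order sequence: L, T, V, Q, Z, D, A, S, F, G, H, N.

S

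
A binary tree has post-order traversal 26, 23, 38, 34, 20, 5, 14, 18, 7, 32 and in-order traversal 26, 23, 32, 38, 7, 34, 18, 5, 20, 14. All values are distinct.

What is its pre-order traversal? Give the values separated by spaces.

32 23 26 7 38 18 34 14 5 20

The last element of post-order is the root; it splits in-order into left and right subtrees.
Root 32: left subtree has 2 nodes {26, 23}, right has 7 {38, 7, 34, 18, 5, 20, 14}.
  Root 23: left subtree has 1 node {26}, right has 0 { }.
  Root 7: left subtree has 1 node {38}, right has 5 {34, 18, 5, 20, 14}.
    Root 18: left subtree has 1 node {34}, right has 3 {5, 20, 14}.
      Root 14: left subtree has 2 nodes {5, 20}, right has 0 { }.
        Root 5: left subtree has 0 nodes { }, right has 1 {20}.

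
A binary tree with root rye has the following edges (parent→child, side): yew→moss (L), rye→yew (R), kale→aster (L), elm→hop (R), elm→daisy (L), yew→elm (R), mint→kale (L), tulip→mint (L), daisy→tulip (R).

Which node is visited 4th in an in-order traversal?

In-order visits the left subtree, then the node, then the right subtree.
At rye: no left child.
Visit rye.
At rye: go right to yew.
  At yew: go left to moss.
    moss is a leaf — visit moss.
  Visit yew.
  At yew: go right to elm.
    At elm: go left to daisy.
      At daisy: no left child.
      Visit daisy.
      At daisy: go right to tulip.
        At tulip: go left to mint.
          At mint: go left to kale.
            At kale: go left to aster.
              aster is a leaf — visit aster.
            Visit kale.
            At kale: no right child.
          Visit mint.
          At mint: no right child.
        Visit tulip.
        At tulip: no right child.
    Visit elm.
    At elm: go right to hop.
      hop is a leaf — visit hop.
Full in-order sequence: rye, moss, yew, daisy, aster, kale, mint, tulip, elm, hop.

daisy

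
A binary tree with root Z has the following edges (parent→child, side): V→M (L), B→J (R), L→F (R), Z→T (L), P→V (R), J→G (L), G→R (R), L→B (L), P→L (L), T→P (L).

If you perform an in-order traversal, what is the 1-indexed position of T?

10

In-order visits the left subtree, then the node, then the right subtree.
At Z: go left to T.
  At T: go left to P.
    At P: go left to L.
      At L: go left to B.
        At B: no left child.
        Visit B.
        At B: go right to J.
          At J: go left to G.
            At G: no left child.
            Visit G.
            At G: go right to R.
              R is a leaf — visit R.
          Visit J.
          At J: no right child.
      Visit L.
      At L: go right to F.
        F is a leaf — visit F.
    Visit P.
    At P: go right to V.
      At V: go left to M.
        M is a leaf — visit M.
      Visit V.
      At V: no right child.
  Visit T.
  At T: no right child.
Visit Z.
At Z: no right child.
Full in-order sequence: B, G, R, J, L, F, P, M, V, T, Z.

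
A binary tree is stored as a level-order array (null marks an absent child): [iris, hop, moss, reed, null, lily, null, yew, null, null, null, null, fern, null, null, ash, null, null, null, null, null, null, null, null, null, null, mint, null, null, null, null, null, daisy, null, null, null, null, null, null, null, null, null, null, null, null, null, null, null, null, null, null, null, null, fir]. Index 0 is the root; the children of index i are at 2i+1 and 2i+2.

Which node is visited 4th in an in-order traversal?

In-order visits the left subtree, then the node, then the right subtree.
At iris: go left to hop.
  At hop: go left to reed.
    At reed: go left to yew.
      At yew: go left to ash.
        At ash: no left child.
        Visit ash.
        At ash: go right to daisy.
          daisy is a leaf — visit daisy.
      Visit yew.
      At yew: no right child.
    Visit reed.
    At reed: no right child.
  Visit hop.
  At hop: no right child.
Visit iris.
At iris: go right to moss.
  At moss: go left to lily.
    At lily: no left child.
    Visit lily.
    At lily: go right to fern.
      At fern: no left child.
      Visit fern.
      At fern: go right to mint.
        At mint: go left to fir.
          fir is a leaf — visit fir.
        Visit mint.
        At mint: no right child.
  Visit moss.
  At moss: no right child.
Full in-order sequence: ash, daisy, yew, reed, hop, iris, lily, fern, fir, mint, moss.

reed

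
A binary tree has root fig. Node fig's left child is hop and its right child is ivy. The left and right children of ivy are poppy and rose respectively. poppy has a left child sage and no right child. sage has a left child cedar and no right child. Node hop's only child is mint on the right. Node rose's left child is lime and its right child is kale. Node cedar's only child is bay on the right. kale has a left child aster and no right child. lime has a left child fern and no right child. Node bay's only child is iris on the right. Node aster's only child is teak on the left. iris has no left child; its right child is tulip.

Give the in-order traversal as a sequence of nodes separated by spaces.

hop mint fig cedar bay iris tulip sage poppy ivy fern lime rose teak aster kale

In-order visits the left subtree, then the node, then the right subtree.
At fig: go left to hop.
  At hop: no left child.
  Visit hop.
  At hop: go right to mint.
    mint is a leaf — visit mint.
Visit fig.
At fig: go right to ivy.
  At ivy: go left to poppy.
    At poppy: go left to sage.
      At sage: go left to cedar.
        At cedar: no left child.
        Visit cedar.
        At cedar: go right to bay.
          At bay: no left child.
          Visit bay.
          At bay: go right to iris.
            At iris: no left child.
            Visit iris.
            At iris: go right to tulip.
              tulip is a leaf — visit tulip.
      Visit sage.
      At sage: no right child.
    Visit poppy.
    At poppy: no right child.
  Visit ivy.
  At ivy: go right to rose.
    At rose: go left to lime.
      At lime: go left to fern.
        fern is a leaf — visit fern.
      Visit lime.
      At lime: no right child.
    Visit rose.
    At rose: go right to kale.
      At kale: go left to aster.
        At aster: go left to teak.
          teak is a leaf — visit teak.
        Visit aster.
        At aster: no right child.
      Visit kale.
      At kale: no right child.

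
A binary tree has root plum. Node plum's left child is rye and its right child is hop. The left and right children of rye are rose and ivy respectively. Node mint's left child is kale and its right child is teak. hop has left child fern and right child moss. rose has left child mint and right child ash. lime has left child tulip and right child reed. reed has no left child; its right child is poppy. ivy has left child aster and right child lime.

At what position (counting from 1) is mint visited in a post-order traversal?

Post-order visits the left subtree, then the right subtree, then the node.
At plum: go left to rye.
  At rye: go left to rose.
    At rose: go left to mint.
      At mint: go left to kale.
        kale is a leaf — visit kale.
      At mint: go right to teak.
        teak is a leaf — visit teak.
      Visit mint.
    At rose: go right to ash.
      ash is a leaf — visit ash.
    Visit rose.
  At rye: go right to ivy.
    At ivy: go left to aster.
      aster is a leaf — visit aster.
    At ivy: go right to lime.
      At lime: go left to tulip.
        tulip is a leaf — visit tulip.
      At lime: go right to reed.
        At reed: no left child.
        At reed: go right to poppy.
          poppy is a leaf — visit poppy.
        Visit reed.
      Visit lime.
    Visit ivy.
  Visit rye.
At plum: go right to hop.
  At hop: go left to fern.
    fern is a leaf — visit fern.
  At hop: go right to moss.
    moss is a leaf — visit moss.
  Visit hop.
Visit plum.
Full post-order sequence: kale, teak, mint, ash, rose, aster, tulip, poppy, reed, lime, ivy, rye, fern, moss, hop, plum.

3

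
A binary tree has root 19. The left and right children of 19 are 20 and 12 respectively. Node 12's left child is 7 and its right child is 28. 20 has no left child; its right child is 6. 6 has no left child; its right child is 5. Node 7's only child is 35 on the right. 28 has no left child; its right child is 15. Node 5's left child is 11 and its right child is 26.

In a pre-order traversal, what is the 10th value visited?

28

Pre-order visits the node, then its left subtree, then its right subtree.
Visit 19.
At 19: go left to 20.
  Visit 20.
  At 20: no left child.
  At 20: go right to 6.
    Visit 6.
    At 6: no left child.
    At 6: go right to 5.
      Visit 5.
      At 5: go left to 11.
        11 is a leaf — visit 11.
      At 5: go right to 26.
        26 is a leaf — visit 26.
At 19: go right to 12.
  Visit 12.
  At 12: go left to 7.
    Visit 7.
    At 7: no left child.
    At 7: go right to 35.
      35 is a leaf — visit 35.
  At 12: go right to 28.
    Visit 28.
    At 28: no left child.
    At 28: go right to 15.
      15 is a leaf — visit 15.
Full pre-order sequence: 19, 20, 6, 5, 11, 26, 12, 7, 35, 28, 15.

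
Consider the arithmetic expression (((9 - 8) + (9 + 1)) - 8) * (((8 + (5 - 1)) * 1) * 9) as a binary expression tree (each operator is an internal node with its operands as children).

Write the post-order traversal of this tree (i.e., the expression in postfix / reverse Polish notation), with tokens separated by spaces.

9 8 - 9 1 + + 8 - 8 5 1 - + 1 * 9 * *

Post-order on an expression tree gives postfix notation: for each operator, emit left operand, right operand, then the operator.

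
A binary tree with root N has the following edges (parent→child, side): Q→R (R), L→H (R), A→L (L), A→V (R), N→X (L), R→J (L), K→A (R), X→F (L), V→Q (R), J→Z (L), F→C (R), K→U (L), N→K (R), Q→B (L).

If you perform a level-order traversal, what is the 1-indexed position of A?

6

Level-order visits nodes level by level from the root, left to right within each level.
Level 0: N
Level 1: X, K
Level 2: F, U, A
Level 3: C, L, V
Level 4: H, Q
Level 5: B, R
Level 6: J
Level 7: Z
Full level-order sequence: N, X, K, F, U, A, C, L, V, H, Q, B, R, J, Z.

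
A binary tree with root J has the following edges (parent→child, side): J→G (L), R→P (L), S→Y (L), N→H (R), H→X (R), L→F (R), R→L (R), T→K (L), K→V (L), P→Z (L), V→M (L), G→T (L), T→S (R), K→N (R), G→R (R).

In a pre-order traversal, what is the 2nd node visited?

Pre-order visits the node, then its left subtree, then its right subtree.
Visit J.
At J: go left to G.
  Visit G.
  At G: go left to T.
    Visit T.
    At T: go left to K.
      Visit K.
      At K: go left to V.
        Visit V.
        At V: go left to M.
          M is a leaf — visit M.
        At V: no right child.
      At K: go right to N.
        Visit N.
        At N: no left child.
        At N: go right to H.
          Visit H.
          At H: no left child.
          At H: go right to X.
            X is a leaf — visit X.
    At T: go right to S.
      Visit S.
      At S: go left to Y.
        Y is a leaf — visit Y.
      At S: no right child.
  At G: go right to R.
    Visit R.
    At R: go left to P.
      Visit P.
      At P: go left to Z.
        Z is a leaf — visit Z.
      At P: no right child.
    At R: go right to L.
      Visit L.
      At L: no left child.
      At L: go right to F.
        F is a leaf — visit F.
At J: no right child.
Full pre-order sequence: J, G, T, K, V, M, N, H, X, S, Y, R, P, Z, L, F.

G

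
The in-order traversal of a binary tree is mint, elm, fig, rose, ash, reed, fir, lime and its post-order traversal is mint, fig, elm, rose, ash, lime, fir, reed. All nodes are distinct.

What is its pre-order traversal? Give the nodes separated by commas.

reed, ash, rose, elm, mint, fig, fir, lime

The last element of post-order is the root; it splits in-order into left and right subtrees.
Root reed: left subtree has 5 nodes {mint, elm, fig, rose, ash}, right has 2 {fir, lime}.
  Root ash: left subtree has 4 nodes {mint, elm, fig, rose}, right has 0 { }.
    Root rose: left subtree has 3 nodes {mint, elm, fig}, right has 0 { }.
      Root elm: left subtree has 1 node {mint}, right has 1 {fig}.
  Root fir: left subtree has 0 nodes { }, right has 1 {lime}.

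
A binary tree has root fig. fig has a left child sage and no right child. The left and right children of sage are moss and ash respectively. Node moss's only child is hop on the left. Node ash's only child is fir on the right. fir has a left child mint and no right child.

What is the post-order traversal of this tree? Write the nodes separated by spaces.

hop moss mint fir ash sage fig

Post-order visits the left subtree, then the right subtree, then the node.
At fig: go left to sage.
  At sage: go left to moss.
    At moss: go left to hop.
      hop is a leaf — visit hop.
    At moss: no right child.
    Visit moss.
  At sage: go right to ash.
    At ash: no left child.
    At ash: go right to fir.
      At fir: go left to mint.
        mint is a leaf — visit mint.
      At fir: no right child.
      Visit fir.
    Visit ash.
  Visit sage.
At fig: no right child.
Visit fig.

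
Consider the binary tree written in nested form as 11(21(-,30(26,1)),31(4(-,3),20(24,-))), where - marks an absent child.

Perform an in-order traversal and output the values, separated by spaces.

21 26 30 1 11 4 3 31 24 20

In-order visits the left subtree, then the node, then the right subtree.
At 11: go left to 21.
  At 21: no left child.
  Visit 21.
  At 21: go right to 30.
    At 30: go left to 26.
      26 is a leaf — visit 26.
    Visit 30.
    At 30: go right to 1.
      1 is a leaf — visit 1.
Visit 11.
At 11: go right to 31.
  At 31: go left to 4.
    At 4: no left child.
    Visit 4.
    At 4: go right to 3.
      3 is a leaf — visit 3.
  Visit 31.
  At 31: go right to 20.
    At 20: go left to 24.
      24 is a leaf — visit 24.
    Visit 20.
    At 20: no right child.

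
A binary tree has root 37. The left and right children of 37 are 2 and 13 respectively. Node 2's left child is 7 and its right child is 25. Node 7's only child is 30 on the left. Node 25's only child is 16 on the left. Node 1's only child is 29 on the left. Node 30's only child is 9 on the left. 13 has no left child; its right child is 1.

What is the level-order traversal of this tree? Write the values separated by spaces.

Level-order visits nodes level by level from the root, left to right within each level.
Level 0: 37
Level 1: 2, 13
Level 2: 7, 25, 1
Level 3: 30, 16, 29
Level 4: 9

37 2 13 7 25 1 30 16 29 9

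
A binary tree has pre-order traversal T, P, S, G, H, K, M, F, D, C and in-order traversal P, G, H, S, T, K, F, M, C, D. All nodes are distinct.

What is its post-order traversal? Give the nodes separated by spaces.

The first element of pre-order is the root; it splits in-order into left and right subtrees.
Root T: left subtree has 4 nodes {P, G, H, S}, right has 5 {K, F, M, C, D}.
  Root P: left subtree has 0 nodes { }, right has 3 {G, H, S}.
    Root S: left subtree has 2 nodes {G, H}, right has 0 { }.
      Root G: left subtree has 0 nodes { }, right has 1 {H}.
  Root K: left subtree has 0 nodes { }, right has 4 {F, M, C, D}.
    Root M: left subtree has 1 node {F}, right has 2 {C, D}.
      Root D: left subtree has 1 node {C}, right has 0 { }.

H G S P F C D M K T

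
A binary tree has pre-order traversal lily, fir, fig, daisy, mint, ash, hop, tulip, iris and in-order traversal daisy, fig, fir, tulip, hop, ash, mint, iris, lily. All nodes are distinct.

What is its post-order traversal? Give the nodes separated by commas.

daisy, fig, tulip, hop, ash, iris, mint, fir, lily

The first element of pre-order is the root; it splits in-order into left and right subtrees.
Root lily: left subtree has 8 nodes {daisy, fig, fir, tulip, hop, ash, mint, iris}, right has 0 { }.
  Root fir: left subtree has 2 nodes {daisy, fig}, right has 5 {tulip, hop, ash, mint, iris}.
    Root fig: left subtree has 1 node {daisy}, right has 0 { }.
    Root mint: left subtree has 3 nodes {tulip, hop, ash}, right has 1 {iris}.
      Root ash: left subtree has 2 nodes {tulip, hop}, right has 0 { }.
        Root hop: left subtree has 1 node {tulip}, right has 0 { }.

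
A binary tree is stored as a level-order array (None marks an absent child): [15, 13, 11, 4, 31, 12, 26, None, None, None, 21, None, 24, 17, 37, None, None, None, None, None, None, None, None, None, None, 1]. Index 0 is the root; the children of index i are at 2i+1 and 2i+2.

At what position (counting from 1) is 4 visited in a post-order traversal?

Post-order visits the left subtree, then the right subtree, then the node.
At 15: go left to 13.
  At 13: go left to 4.
    4 is a leaf — visit 4.
  At 13: go right to 31.
    At 31: no left child.
    At 31: go right to 21.
      21 is a leaf — visit 21.
    Visit 31.
  Visit 13.
At 15: go right to 11.
  At 11: go left to 12.
    At 12: no left child.
    At 12: go right to 24.
      At 24: go left to 1.
        1 is a leaf — visit 1.
      At 24: no right child.
      Visit 24.
    Visit 12.
  At 11: go right to 26.
    At 26: go left to 17.
      17 is a leaf — visit 17.
    At 26: go right to 37.
      37 is a leaf — visit 37.
    Visit 26.
  Visit 11.
Visit 15.
Full post-order sequence: 4, 21, 31, 13, 1, 24, 12, 17, 37, 26, 11, 15.

1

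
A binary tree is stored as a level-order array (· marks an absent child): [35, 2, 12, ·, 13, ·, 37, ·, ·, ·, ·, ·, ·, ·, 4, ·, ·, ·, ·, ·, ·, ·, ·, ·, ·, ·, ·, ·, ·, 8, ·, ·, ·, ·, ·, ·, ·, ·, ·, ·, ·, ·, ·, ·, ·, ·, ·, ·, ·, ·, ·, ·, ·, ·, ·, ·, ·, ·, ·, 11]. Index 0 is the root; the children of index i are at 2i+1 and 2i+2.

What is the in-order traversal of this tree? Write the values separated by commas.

2, 13, 35, 12, 37, 11, 8, 4

In-order visits the left subtree, then the node, then the right subtree.
At 35: go left to 2.
  At 2: no left child.
  Visit 2.
  At 2: go right to 13.
    13 is a leaf — visit 13.
Visit 35.
At 35: go right to 12.
  At 12: no left child.
  Visit 12.
  At 12: go right to 37.
    At 37: no left child.
    Visit 37.
    At 37: go right to 4.
      At 4: go left to 8.
        At 8: go left to 11.
          11 is a leaf — visit 11.
        Visit 8.
        At 8: no right child.
      Visit 4.
      At 4: no right child.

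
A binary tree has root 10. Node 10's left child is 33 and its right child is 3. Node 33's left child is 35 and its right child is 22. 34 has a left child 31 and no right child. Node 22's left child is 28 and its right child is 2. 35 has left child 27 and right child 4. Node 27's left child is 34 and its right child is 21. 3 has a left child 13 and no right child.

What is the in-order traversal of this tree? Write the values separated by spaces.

In-order visits the left subtree, then the node, then the right subtree.
At 10: go left to 33.
  At 33: go left to 35.
    At 35: go left to 27.
      At 27: go left to 34.
        At 34: go left to 31.
          31 is a leaf — visit 31.
        Visit 34.
        At 34: no right child.
      Visit 27.
      At 27: go right to 21.
        21 is a leaf — visit 21.
    Visit 35.
    At 35: go right to 4.
      4 is a leaf — visit 4.
  Visit 33.
  At 33: go right to 22.
    At 22: go left to 28.
      28 is a leaf — visit 28.
    Visit 22.
    At 22: go right to 2.
      2 is a leaf — visit 2.
Visit 10.
At 10: go right to 3.
  At 3: go left to 13.
    13 is a leaf — visit 13.
  Visit 3.
  At 3: no right child.

31 34 27 21 35 4 33 28 22 2 10 13 3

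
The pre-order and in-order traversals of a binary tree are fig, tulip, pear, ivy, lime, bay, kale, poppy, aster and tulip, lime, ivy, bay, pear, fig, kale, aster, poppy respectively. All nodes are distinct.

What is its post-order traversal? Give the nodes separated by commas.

lime, bay, ivy, pear, tulip, aster, poppy, kale, fig

The first element of pre-order is the root; it splits in-order into left and right subtrees.
Root fig: left subtree has 5 nodes {tulip, lime, ivy, bay, pear}, right has 3 {kale, aster, poppy}.
  Root tulip: left subtree has 0 nodes { }, right has 4 {lime, ivy, bay, pear}.
    Root pear: left subtree has 3 nodes {lime, ivy, bay}, right has 0 { }.
      Root ivy: left subtree has 1 node {lime}, right has 1 {bay}.
  Root kale: left subtree has 0 nodes { }, right has 2 {aster, poppy}.
    Root poppy: left subtree has 1 node {aster}, right has 0 { }.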